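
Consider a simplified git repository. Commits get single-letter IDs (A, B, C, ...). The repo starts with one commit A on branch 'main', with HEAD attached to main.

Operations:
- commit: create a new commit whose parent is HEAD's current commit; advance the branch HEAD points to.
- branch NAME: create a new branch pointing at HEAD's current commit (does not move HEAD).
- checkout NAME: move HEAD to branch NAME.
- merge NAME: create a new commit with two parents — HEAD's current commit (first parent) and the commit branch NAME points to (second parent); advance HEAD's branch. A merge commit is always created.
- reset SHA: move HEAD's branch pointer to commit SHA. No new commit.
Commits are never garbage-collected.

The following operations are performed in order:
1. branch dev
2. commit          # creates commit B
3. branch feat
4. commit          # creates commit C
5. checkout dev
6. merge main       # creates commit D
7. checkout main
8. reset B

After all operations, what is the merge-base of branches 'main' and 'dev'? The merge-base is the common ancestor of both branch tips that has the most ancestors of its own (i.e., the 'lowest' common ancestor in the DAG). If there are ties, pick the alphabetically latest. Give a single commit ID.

Answer: B

Derivation:
After op 1 (branch): HEAD=main@A [dev=A main=A]
After op 2 (commit): HEAD=main@B [dev=A main=B]
After op 3 (branch): HEAD=main@B [dev=A feat=B main=B]
After op 4 (commit): HEAD=main@C [dev=A feat=B main=C]
After op 5 (checkout): HEAD=dev@A [dev=A feat=B main=C]
After op 6 (merge): HEAD=dev@D [dev=D feat=B main=C]
After op 7 (checkout): HEAD=main@C [dev=D feat=B main=C]
After op 8 (reset): HEAD=main@B [dev=D feat=B main=B]
ancestors(main=B): ['A', 'B']
ancestors(dev=D): ['A', 'B', 'C', 'D']
common: ['A', 'B']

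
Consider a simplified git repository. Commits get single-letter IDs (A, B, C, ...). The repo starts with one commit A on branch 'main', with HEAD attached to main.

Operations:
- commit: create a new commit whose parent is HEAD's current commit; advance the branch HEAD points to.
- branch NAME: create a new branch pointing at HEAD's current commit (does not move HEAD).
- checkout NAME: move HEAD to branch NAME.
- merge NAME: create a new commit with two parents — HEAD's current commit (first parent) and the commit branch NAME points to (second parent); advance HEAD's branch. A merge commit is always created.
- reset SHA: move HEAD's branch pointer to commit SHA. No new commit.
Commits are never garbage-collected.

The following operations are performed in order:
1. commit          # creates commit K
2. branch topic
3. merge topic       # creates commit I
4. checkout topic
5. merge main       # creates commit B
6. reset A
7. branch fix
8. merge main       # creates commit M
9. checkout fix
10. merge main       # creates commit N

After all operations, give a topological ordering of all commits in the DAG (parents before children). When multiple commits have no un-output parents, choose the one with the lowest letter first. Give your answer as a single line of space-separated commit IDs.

After op 1 (commit): HEAD=main@K [main=K]
After op 2 (branch): HEAD=main@K [main=K topic=K]
After op 3 (merge): HEAD=main@I [main=I topic=K]
After op 4 (checkout): HEAD=topic@K [main=I topic=K]
After op 5 (merge): HEAD=topic@B [main=I topic=B]
After op 6 (reset): HEAD=topic@A [main=I topic=A]
After op 7 (branch): HEAD=topic@A [fix=A main=I topic=A]
After op 8 (merge): HEAD=topic@M [fix=A main=I topic=M]
After op 9 (checkout): HEAD=fix@A [fix=A main=I topic=M]
After op 10 (merge): HEAD=fix@N [fix=N main=I topic=M]
commit A: parents=[]
commit B: parents=['K', 'I']
commit I: parents=['K', 'K']
commit K: parents=['A']
commit M: parents=['A', 'I']
commit N: parents=['A', 'I']

Answer: A K I B M N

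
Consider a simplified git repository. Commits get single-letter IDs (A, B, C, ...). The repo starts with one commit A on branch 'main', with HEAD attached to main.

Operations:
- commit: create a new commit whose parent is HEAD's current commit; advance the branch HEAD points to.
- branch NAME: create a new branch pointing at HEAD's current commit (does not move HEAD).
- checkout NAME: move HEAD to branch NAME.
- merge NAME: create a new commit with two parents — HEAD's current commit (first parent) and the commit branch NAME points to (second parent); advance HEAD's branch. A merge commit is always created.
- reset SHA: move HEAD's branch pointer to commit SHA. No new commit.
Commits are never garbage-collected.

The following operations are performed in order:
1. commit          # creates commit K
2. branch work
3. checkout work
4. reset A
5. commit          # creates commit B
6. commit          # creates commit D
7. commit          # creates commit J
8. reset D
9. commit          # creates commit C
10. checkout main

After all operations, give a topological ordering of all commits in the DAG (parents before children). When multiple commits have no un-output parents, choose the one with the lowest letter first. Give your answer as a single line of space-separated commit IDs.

After op 1 (commit): HEAD=main@K [main=K]
After op 2 (branch): HEAD=main@K [main=K work=K]
After op 3 (checkout): HEAD=work@K [main=K work=K]
After op 4 (reset): HEAD=work@A [main=K work=A]
After op 5 (commit): HEAD=work@B [main=K work=B]
After op 6 (commit): HEAD=work@D [main=K work=D]
After op 7 (commit): HEAD=work@J [main=K work=J]
After op 8 (reset): HEAD=work@D [main=K work=D]
After op 9 (commit): HEAD=work@C [main=K work=C]
After op 10 (checkout): HEAD=main@K [main=K work=C]
commit A: parents=[]
commit B: parents=['A']
commit C: parents=['D']
commit D: parents=['B']
commit J: parents=['D']
commit K: parents=['A']

Answer: A B D C J K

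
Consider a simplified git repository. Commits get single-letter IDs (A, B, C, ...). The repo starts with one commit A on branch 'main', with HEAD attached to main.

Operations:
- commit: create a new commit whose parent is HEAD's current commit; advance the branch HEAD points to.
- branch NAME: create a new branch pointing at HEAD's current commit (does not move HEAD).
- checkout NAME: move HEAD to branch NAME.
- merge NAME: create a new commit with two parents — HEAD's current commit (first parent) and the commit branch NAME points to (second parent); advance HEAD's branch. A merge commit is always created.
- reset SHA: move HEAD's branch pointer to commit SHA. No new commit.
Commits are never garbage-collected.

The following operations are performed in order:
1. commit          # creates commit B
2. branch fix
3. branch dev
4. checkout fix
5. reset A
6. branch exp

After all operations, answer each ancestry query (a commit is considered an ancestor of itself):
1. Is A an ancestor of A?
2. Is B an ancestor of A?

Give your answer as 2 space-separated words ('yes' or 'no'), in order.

Answer: yes no

Derivation:
After op 1 (commit): HEAD=main@B [main=B]
After op 2 (branch): HEAD=main@B [fix=B main=B]
After op 3 (branch): HEAD=main@B [dev=B fix=B main=B]
After op 4 (checkout): HEAD=fix@B [dev=B fix=B main=B]
After op 5 (reset): HEAD=fix@A [dev=B fix=A main=B]
After op 6 (branch): HEAD=fix@A [dev=B exp=A fix=A main=B]
ancestors(A) = {A}; A in? yes
ancestors(A) = {A}; B in? no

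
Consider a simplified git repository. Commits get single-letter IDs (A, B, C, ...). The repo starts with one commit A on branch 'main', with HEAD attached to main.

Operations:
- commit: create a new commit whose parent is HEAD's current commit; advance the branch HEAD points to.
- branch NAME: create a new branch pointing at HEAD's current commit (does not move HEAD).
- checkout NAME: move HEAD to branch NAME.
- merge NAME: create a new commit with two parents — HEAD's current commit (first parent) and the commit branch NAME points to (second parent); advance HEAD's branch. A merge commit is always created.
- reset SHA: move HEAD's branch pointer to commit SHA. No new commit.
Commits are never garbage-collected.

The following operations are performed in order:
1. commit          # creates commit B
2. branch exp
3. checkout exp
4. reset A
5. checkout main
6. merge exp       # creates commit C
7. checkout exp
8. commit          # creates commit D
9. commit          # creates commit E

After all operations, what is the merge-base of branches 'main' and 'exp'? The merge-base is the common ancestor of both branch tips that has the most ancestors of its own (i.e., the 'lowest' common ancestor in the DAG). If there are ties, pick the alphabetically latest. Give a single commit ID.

After op 1 (commit): HEAD=main@B [main=B]
After op 2 (branch): HEAD=main@B [exp=B main=B]
After op 3 (checkout): HEAD=exp@B [exp=B main=B]
After op 4 (reset): HEAD=exp@A [exp=A main=B]
After op 5 (checkout): HEAD=main@B [exp=A main=B]
After op 6 (merge): HEAD=main@C [exp=A main=C]
After op 7 (checkout): HEAD=exp@A [exp=A main=C]
After op 8 (commit): HEAD=exp@D [exp=D main=C]
After op 9 (commit): HEAD=exp@E [exp=E main=C]
ancestors(main=C): ['A', 'B', 'C']
ancestors(exp=E): ['A', 'D', 'E']
common: ['A']

Answer: A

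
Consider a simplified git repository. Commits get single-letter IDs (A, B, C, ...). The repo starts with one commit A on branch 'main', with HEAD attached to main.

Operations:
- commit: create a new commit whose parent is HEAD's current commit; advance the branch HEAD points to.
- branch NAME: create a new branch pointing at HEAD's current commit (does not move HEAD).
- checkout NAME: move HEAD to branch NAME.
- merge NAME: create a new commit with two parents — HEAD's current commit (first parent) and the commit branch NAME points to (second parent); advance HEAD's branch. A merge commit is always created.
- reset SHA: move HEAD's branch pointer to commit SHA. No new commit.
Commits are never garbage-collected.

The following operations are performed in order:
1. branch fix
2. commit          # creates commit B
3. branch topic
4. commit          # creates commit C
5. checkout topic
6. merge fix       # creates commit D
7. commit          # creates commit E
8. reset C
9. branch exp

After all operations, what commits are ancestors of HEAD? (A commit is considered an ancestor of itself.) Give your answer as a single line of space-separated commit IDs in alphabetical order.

After op 1 (branch): HEAD=main@A [fix=A main=A]
After op 2 (commit): HEAD=main@B [fix=A main=B]
After op 3 (branch): HEAD=main@B [fix=A main=B topic=B]
After op 4 (commit): HEAD=main@C [fix=A main=C topic=B]
After op 5 (checkout): HEAD=topic@B [fix=A main=C topic=B]
After op 6 (merge): HEAD=topic@D [fix=A main=C topic=D]
After op 7 (commit): HEAD=topic@E [fix=A main=C topic=E]
After op 8 (reset): HEAD=topic@C [fix=A main=C topic=C]
After op 9 (branch): HEAD=topic@C [exp=C fix=A main=C topic=C]

Answer: A B C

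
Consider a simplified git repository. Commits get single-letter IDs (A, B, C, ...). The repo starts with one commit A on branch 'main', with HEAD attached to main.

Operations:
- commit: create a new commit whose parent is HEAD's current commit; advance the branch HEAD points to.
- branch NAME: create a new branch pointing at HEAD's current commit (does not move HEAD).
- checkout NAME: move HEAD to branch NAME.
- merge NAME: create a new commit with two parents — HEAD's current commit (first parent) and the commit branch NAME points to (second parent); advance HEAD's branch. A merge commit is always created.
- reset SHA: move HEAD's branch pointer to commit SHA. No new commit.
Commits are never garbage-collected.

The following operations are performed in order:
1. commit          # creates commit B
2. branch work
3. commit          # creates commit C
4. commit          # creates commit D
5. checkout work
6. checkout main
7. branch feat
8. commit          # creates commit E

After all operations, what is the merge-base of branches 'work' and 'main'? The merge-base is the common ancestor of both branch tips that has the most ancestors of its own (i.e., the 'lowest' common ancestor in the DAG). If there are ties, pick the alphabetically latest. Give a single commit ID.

After op 1 (commit): HEAD=main@B [main=B]
After op 2 (branch): HEAD=main@B [main=B work=B]
After op 3 (commit): HEAD=main@C [main=C work=B]
After op 4 (commit): HEAD=main@D [main=D work=B]
After op 5 (checkout): HEAD=work@B [main=D work=B]
After op 6 (checkout): HEAD=main@D [main=D work=B]
After op 7 (branch): HEAD=main@D [feat=D main=D work=B]
After op 8 (commit): HEAD=main@E [feat=D main=E work=B]
ancestors(work=B): ['A', 'B']
ancestors(main=E): ['A', 'B', 'C', 'D', 'E']
common: ['A', 'B']

Answer: B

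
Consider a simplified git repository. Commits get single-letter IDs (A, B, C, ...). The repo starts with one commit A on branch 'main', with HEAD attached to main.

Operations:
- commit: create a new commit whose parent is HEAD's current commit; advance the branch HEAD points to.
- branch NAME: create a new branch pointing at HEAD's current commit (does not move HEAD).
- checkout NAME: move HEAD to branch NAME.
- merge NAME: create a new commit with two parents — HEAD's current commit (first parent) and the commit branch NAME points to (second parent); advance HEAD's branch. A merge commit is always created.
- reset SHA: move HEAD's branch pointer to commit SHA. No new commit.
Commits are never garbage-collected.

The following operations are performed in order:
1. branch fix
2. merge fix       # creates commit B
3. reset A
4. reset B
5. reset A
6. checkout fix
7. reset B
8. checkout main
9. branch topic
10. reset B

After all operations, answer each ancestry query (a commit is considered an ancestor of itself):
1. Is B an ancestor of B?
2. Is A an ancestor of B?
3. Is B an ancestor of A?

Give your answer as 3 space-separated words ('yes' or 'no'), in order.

Answer: yes yes no

Derivation:
After op 1 (branch): HEAD=main@A [fix=A main=A]
After op 2 (merge): HEAD=main@B [fix=A main=B]
After op 3 (reset): HEAD=main@A [fix=A main=A]
After op 4 (reset): HEAD=main@B [fix=A main=B]
After op 5 (reset): HEAD=main@A [fix=A main=A]
After op 6 (checkout): HEAD=fix@A [fix=A main=A]
After op 7 (reset): HEAD=fix@B [fix=B main=A]
After op 8 (checkout): HEAD=main@A [fix=B main=A]
After op 9 (branch): HEAD=main@A [fix=B main=A topic=A]
After op 10 (reset): HEAD=main@B [fix=B main=B topic=A]
ancestors(B) = {A,B}; B in? yes
ancestors(B) = {A,B}; A in? yes
ancestors(A) = {A}; B in? no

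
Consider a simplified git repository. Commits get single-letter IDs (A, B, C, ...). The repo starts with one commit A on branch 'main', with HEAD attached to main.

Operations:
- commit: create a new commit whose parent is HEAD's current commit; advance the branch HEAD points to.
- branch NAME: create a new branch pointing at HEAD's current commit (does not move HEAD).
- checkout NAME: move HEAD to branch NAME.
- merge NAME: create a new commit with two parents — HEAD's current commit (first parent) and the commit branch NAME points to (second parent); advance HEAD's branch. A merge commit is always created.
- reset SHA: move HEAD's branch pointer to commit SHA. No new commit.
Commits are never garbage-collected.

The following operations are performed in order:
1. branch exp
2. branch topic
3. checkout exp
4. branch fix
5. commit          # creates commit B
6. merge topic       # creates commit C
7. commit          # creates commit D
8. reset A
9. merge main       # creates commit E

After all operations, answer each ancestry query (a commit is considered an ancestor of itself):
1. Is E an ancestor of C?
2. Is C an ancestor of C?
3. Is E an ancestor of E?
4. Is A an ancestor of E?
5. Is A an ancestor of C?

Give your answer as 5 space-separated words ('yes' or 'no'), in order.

After op 1 (branch): HEAD=main@A [exp=A main=A]
After op 2 (branch): HEAD=main@A [exp=A main=A topic=A]
After op 3 (checkout): HEAD=exp@A [exp=A main=A topic=A]
After op 4 (branch): HEAD=exp@A [exp=A fix=A main=A topic=A]
After op 5 (commit): HEAD=exp@B [exp=B fix=A main=A topic=A]
After op 6 (merge): HEAD=exp@C [exp=C fix=A main=A topic=A]
After op 7 (commit): HEAD=exp@D [exp=D fix=A main=A topic=A]
After op 8 (reset): HEAD=exp@A [exp=A fix=A main=A topic=A]
After op 9 (merge): HEAD=exp@E [exp=E fix=A main=A topic=A]
ancestors(C) = {A,B,C}; E in? no
ancestors(C) = {A,B,C}; C in? yes
ancestors(E) = {A,E}; E in? yes
ancestors(E) = {A,E}; A in? yes
ancestors(C) = {A,B,C}; A in? yes

Answer: no yes yes yes yes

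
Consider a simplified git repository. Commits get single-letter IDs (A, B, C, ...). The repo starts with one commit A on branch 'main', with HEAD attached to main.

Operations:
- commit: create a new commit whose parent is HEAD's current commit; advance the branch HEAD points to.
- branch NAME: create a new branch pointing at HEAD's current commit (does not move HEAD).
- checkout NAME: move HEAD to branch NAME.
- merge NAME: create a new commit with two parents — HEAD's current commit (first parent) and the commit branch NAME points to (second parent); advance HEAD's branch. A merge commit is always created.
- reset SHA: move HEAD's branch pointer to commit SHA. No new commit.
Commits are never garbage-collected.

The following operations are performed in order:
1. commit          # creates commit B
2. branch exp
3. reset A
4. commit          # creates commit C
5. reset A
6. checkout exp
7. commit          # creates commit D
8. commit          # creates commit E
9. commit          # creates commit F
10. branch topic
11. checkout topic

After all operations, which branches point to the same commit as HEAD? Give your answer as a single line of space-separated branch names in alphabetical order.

After op 1 (commit): HEAD=main@B [main=B]
After op 2 (branch): HEAD=main@B [exp=B main=B]
After op 3 (reset): HEAD=main@A [exp=B main=A]
After op 4 (commit): HEAD=main@C [exp=B main=C]
After op 5 (reset): HEAD=main@A [exp=B main=A]
After op 6 (checkout): HEAD=exp@B [exp=B main=A]
After op 7 (commit): HEAD=exp@D [exp=D main=A]
After op 8 (commit): HEAD=exp@E [exp=E main=A]
After op 9 (commit): HEAD=exp@F [exp=F main=A]
After op 10 (branch): HEAD=exp@F [exp=F main=A topic=F]
After op 11 (checkout): HEAD=topic@F [exp=F main=A topic=F]

Answer: exp topic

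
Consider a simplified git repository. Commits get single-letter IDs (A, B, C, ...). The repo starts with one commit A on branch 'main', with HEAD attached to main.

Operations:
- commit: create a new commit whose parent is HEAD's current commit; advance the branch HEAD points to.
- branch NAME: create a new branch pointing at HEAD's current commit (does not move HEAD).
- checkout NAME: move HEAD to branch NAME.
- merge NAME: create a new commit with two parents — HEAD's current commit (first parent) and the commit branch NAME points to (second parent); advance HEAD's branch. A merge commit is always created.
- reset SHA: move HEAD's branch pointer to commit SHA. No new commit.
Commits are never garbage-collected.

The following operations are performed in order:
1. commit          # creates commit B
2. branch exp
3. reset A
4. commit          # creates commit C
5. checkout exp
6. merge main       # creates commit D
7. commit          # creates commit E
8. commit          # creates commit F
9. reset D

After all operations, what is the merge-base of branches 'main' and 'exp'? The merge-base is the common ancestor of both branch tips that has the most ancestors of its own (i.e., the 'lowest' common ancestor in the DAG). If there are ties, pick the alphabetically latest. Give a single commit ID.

Answer: C

Derivation:
After op 1 (commit): HEAD=main@B [main=B]
After op 2 (branch): HEAD=main@B [exp=B main=B]
After op 3 (reset): HEAD=main@A [exp=B main=A]
After op 4 (commit): HEAD=main@C [exp=B main=C]
After op 5 (checkout): HEAD=exp@B [exp=B main=C]
After op 6 (merge): HEAD=exp@D [exp=D main=C]
After op 7 (commit): HEAD=exp@E [exp=E main=C]
After op 8 (commit): HEAD=exp@F [exp=F main=C]
After op 9 (reset): HEAD=exp@D [exp=D main=C]
ancestors(main=C): ['A', 'C']
ancestors(exp=D): ['A', 'B', 'C', 'D']
common: ['A', 'C']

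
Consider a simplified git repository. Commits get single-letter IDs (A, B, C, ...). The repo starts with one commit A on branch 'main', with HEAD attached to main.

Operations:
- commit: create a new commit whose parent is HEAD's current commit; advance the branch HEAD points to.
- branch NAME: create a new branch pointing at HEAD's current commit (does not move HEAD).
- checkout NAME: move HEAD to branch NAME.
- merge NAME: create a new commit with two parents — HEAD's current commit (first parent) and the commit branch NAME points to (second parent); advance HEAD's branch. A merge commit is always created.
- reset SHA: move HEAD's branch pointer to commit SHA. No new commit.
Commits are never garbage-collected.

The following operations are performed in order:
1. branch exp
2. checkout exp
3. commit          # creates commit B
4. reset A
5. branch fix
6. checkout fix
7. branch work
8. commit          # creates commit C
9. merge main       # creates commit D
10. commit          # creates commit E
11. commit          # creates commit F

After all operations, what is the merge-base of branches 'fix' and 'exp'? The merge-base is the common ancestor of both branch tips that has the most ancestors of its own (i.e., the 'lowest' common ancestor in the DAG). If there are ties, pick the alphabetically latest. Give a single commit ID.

Answer: A

Derivation:
After op 1 (branch): HEAD=main@A [exp=A main=A]
After op 2 (checkout): HEAD=exp@A [exp=A main=A]
After op 3 (commit): HEAD=exp@B [exp=B main=A]
After op 4 (reset): HEAD=exp@A [exp=A main=A]
After op 5 (branch): HEAD=exp@A [exp=A fix=A main=A]
After op 6 (checkout): HEAD=fix@A [exp=A fix=A main=A]
After op 7 (branch): HEAD=fix@A [exp=A fix=A main=A work=A]
After op 8 (commit): HEAD=fix@C [exp=A fix=C main=A work=A]
After op 9 (merge): HEAD=fix@D [exp=A fix=D main=A work=A]
After op 10 (commit): HEAD=fix@E [exp=A fix=E main=A work=A]
After op 11 (commit): HEAD=fix@F [exp=A fix=F main=A work=A]
ancestors(fix=F): ['A', 'C', 'D', 'E', 'F']
ancestors(exp=A): ['A']
common: ['A']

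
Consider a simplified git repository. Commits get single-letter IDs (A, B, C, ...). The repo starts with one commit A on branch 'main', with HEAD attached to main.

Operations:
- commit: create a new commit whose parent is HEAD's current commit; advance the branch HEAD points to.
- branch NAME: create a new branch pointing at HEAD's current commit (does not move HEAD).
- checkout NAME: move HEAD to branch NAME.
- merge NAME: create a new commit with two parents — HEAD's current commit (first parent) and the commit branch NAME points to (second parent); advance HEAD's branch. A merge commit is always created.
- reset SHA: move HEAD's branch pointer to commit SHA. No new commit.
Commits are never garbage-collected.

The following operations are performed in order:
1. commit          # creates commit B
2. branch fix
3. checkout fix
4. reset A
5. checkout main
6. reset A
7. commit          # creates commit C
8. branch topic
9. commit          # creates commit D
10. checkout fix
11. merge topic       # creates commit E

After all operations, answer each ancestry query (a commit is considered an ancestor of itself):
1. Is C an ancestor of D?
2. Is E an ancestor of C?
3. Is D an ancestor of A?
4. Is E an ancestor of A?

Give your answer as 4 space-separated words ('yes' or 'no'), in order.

After op 1 (commit): HEAD=main@B [main=B]
After op 2 (branch): HEAD=main@B [fix=B main=B]
After op 3 (checkout): HEAD=fix@B [fix=B main=B]
After op 4 (reset): HEAD=fix@A [fix=A main=B]
After op 5 (checkout): HEAD=main@B [fix=A main=B]
After op 6 (reset): HEAD=main@A [fix=A main=A]
After op 7 (commit): HEAD=main@C [fix=A main=C]
After op 8 (branch): HEAD=main@C [fix=A main=C topic=C]
After op 9 (commit): HEAD=main@D [fix=A main=D topic=C]
After op 10 (checkout): HEAD=fix@A [fix=A main=D topic=C]
After op 11 (merge): HEAD=fix@E [fix=E main=D topic=C]
ancestors(D) = {A,C,D}; C in? yes
ancestors(C) = {A,C}; E in? no
ancestors(A) = {A}; D in? no
ancestors(A) = {A}; E in? no

Answer: yes no no no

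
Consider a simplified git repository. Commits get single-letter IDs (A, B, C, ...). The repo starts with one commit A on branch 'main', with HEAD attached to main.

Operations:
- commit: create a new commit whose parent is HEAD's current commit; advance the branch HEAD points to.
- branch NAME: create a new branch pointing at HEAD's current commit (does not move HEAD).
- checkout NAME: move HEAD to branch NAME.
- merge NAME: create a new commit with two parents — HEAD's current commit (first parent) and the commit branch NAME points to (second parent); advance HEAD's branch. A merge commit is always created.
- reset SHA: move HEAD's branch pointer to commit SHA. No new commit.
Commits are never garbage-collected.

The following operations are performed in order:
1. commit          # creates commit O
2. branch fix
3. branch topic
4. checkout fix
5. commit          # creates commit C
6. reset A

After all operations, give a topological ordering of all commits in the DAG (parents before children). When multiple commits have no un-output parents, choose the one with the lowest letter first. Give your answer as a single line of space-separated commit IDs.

After op 1 (commit): HEAD=main@O [main=O]
After op 2 (branch): HEAD=main@O [fix=O main=O]
After op 3 (branch): HEAD=main@O [fix=O main=O topic=O]
After op 4 (checkout): HEAD=fix@O [fix=O main=O topic=O]
After op 5 (commit): HEAD=fix@C [fix=C main=O topic=O]
After op 6 (reset): HEAD=fix@A [fix=A main=O topic=O]
commit A: parents=[]
commit C: parents=['O']
commit O: parents=['A']

Answer: A O C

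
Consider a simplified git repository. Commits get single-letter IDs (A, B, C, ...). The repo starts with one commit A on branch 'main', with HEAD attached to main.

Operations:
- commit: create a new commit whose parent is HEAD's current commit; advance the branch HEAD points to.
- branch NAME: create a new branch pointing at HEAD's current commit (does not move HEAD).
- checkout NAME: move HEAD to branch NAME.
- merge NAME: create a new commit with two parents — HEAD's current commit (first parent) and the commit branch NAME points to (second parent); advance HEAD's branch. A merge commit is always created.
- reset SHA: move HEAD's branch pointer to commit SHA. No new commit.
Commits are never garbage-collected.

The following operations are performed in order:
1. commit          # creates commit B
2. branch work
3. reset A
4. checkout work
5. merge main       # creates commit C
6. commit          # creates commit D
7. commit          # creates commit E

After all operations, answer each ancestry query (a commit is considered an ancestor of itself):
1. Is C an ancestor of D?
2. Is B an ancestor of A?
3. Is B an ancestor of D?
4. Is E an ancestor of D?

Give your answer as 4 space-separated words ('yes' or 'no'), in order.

After op 1 (commit): HEAD=main@B [main=B]
After op 2 (branch): HEAD=main@B [main=B work=B]
After op 3 (reset): HEAD=main@A [main=A work=B]
After op 4 (checkout): HEAD=work@B [main=A work=B]
After op 5 (merge): HEAD=work@C [main=A work=C]
After op 6 (commit): HEAD=work@D [main=A work=D]
After op 7 (commit): HEAD=work@E [main=A work=E]
ancestors(D) = {A,B,C,D}; C in? yes
ancestors(A) = {A}; B in? no
ancestors(D) = {A,B,C,D}; B in? yes
ancestors(D) = {A,B,C,D}; E in? no

Answer: yes no yes no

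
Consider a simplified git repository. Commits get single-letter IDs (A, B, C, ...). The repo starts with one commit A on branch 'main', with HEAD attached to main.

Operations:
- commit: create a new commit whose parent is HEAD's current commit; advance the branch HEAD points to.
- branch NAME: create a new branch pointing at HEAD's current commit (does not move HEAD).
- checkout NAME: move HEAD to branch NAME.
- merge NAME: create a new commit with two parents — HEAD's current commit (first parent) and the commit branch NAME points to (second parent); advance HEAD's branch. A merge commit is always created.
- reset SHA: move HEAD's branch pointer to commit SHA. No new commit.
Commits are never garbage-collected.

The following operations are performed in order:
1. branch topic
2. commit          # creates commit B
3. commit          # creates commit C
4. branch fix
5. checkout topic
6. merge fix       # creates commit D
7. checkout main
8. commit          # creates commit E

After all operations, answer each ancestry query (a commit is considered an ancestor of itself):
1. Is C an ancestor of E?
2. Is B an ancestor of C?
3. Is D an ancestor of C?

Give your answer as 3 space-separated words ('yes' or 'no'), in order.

Answer: yes yes no

Derivation:
After op 1 (branch): HEAD=main@A [main=A topic=A]
After op 2 (commit): HEAD=main@B [main=B topic=A]
After op 3 (commit): HEAD=main@C [main=C topic=A]
After op 4 (branch): HEAD=main@C [fix=C main=C topic=A]
After op 5 (checkout): HEAD=topic@A [fix=C main=C topic=A]
After op 6 (merge): HEAD=topic@D [fix=C main=C topic=D]
After op 7 (checkout): HEAD=main@C [fix=C main=C topic=D]
After op 8 (commit): HEAD=main@E [fix=C main=E topic=D]
ancestors(E) = {A,B,C,E}; C in? yes
ancestors(C) = {A,B,C}; B in? yes
ancestors(C) = {A,B,C}; D in? no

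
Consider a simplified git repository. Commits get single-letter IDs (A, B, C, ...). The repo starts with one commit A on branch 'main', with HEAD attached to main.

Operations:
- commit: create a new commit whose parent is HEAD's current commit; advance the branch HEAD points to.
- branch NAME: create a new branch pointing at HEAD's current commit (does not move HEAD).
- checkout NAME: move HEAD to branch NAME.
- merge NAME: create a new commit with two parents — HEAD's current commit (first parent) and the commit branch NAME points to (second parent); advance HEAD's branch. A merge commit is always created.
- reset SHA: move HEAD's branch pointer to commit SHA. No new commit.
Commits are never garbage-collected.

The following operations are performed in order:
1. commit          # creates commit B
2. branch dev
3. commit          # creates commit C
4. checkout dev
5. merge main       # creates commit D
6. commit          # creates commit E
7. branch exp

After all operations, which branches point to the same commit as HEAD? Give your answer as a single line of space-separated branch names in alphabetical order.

Answer: dev exp

Derivation:
After op 1 (commit): HEAD=main@B [main=B]
After op 2 (branch): HEAD=main@B [dev=B main=B]
After op 3 (commit): HEAD=main@C [dev=B main=C]
After op 4 (checkout): HEAD=dev@B [dev=B main=C]
After op 5 (merge): HEAD=dev@D [dev=D main=C]
After op 6 (commit): HEAD=dev@E [dev=E main=C]
After op 7 (branch): HEAD=dev@E [dev=E exp=E main=C]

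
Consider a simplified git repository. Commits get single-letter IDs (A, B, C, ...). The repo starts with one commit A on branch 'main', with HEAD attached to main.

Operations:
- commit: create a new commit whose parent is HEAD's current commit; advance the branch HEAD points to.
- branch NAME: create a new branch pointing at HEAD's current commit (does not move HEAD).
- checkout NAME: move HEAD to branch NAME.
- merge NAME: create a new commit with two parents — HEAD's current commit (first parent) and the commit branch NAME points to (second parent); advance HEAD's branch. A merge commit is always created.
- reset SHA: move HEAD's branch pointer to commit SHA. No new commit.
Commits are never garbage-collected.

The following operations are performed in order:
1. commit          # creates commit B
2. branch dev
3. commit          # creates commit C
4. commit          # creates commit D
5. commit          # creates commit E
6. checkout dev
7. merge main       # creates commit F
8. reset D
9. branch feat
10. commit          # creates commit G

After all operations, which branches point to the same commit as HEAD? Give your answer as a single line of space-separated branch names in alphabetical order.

After op 1 (commit): HEAD=main@B [main=B]
After op 2 (branch): HEAD=main@B [dev=B main=B]
After op 3 (commit): HEAD=main@C [dev=B main=C]
After op 4 (commit): HEAD=main@D [dev=B main=D]
After op 5 (commit): HEAD=main@E [dev=B main=E]
After op 6 (checkout): HEAD=dev@B [dev=B main=E]
After op 7 (merge): HEAD=dev@F [dev=F main=E]
After op 8 (reset): HEAD=dev@D [dev=D main=E]
After op 9 (branch): HEAD=dev@D [dev=D feat=D main=E]
After op 10 (commit): HEAD=dev@G [dev=G feat=D main=E]

Answer: dev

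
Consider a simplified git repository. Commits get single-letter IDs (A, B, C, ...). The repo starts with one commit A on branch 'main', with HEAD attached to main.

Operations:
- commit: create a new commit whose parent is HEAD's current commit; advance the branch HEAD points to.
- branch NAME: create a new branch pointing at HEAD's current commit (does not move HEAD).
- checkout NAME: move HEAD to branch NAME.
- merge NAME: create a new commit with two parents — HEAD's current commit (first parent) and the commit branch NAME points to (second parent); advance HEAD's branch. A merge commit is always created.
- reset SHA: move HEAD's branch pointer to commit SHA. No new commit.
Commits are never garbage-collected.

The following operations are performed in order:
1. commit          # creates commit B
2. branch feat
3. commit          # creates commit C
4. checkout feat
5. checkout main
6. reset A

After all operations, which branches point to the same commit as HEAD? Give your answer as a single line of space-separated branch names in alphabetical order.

Answer: main

Derivation:
After op 1 (commit): HEAD=main@B [main=B]
After op 2 (branch): HEAD=main@B [feat=B main=B]
After op 3 (commit): HEAD=main@C [feat=B main=C]
After op 4 (checkout): HEAD=feat@B [feat=B main=C]
After op 5 (checkout): HEAD=main@C [feat=B main=C]
After op 6 (reset): HEAD=main@A [feat=B main=A]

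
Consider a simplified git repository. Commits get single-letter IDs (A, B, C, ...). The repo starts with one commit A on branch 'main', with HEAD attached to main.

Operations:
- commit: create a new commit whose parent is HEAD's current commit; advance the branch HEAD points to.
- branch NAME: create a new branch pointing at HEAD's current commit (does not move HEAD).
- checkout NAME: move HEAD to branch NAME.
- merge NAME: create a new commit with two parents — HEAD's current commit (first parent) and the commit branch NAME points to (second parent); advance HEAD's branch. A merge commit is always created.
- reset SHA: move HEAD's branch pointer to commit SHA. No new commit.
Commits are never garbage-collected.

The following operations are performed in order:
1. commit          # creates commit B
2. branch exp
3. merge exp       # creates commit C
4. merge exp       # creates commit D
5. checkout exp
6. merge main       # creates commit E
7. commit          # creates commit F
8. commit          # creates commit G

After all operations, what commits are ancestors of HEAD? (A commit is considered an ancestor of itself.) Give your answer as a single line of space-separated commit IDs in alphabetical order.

After op 1 (commit): HEAD=main@B [main=B]
After op 2 (branch): HEAD=main@B [exp=B main=B]
After op 3 (merge): HEAD=main@C [exp=B main=C]
After op 4 (merge): HEAD=main@D [exp=B main=D]
After op 5 (checkout): HEAD=exp@B [exp=B main=D]
After op 6 (merge): HEAD=exp@E [exp=E main=D]
After op 7 (commit): HEAD=exp@F [exp=F main=D]
After op 8 (commit): HEAD=exp@G [exp=G main=D]

Answer: A B C D E F G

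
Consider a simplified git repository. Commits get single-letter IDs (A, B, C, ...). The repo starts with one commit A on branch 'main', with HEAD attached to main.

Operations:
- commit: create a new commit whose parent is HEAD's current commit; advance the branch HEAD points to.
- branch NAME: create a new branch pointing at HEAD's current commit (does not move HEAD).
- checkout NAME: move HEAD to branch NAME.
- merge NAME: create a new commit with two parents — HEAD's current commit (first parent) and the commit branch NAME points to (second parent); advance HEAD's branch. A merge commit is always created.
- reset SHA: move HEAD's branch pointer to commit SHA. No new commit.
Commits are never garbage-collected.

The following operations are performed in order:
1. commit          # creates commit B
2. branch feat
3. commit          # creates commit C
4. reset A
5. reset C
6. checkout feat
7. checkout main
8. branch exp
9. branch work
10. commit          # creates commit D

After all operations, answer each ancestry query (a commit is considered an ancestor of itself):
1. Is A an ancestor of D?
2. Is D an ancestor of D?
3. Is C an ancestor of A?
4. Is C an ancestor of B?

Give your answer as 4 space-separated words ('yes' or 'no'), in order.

After op 1 (commit): HEAD=main@B [main=B]
After op 2 (branch): HEAD=main@B [feat=B main=B]
After op 3 (commit): HEAD=main@C [feat=B main=C]
After op 4 (reset): HEAD=main@A [feat=B main=A]
After op 5 (reset): HEAD=main@C [feat=B main=C]
After op 6 (checkout): HEAD=feat@B [feat=B main=C]
After op 7 (checkout): HEAD=main@C [feat=B main=C]
After op 8 (branch): HEAD=main@C [exp=C feat=B main=C]
After op 9 (branch): HEAD=main@C [exp=C feat=B main=C work=C]
After op 10 (commit): HEAD=main@D [exp=C feat=B main=D work=C]
ancestors(D) = {A,B,C,D}; A in? yes
ancestors(D) = {A,B,C,D}; D in? yes
ancestors(A) = {A}; C in? no
ancestors(B) = {A,B}; C in? no

Answer: yes yes no no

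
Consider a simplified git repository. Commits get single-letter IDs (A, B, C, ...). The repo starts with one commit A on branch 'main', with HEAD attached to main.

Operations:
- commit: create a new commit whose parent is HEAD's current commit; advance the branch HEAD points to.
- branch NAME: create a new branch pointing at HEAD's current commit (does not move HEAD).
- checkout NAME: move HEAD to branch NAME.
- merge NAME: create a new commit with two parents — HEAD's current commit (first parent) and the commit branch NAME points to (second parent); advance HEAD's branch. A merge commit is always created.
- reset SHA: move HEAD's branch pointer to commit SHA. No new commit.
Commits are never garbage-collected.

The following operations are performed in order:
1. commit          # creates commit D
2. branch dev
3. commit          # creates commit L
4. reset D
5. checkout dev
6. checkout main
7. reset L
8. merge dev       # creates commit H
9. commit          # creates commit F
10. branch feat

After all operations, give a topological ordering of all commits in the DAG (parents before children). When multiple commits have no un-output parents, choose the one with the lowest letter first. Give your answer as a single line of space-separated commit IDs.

Answer: A D L H F

Derivation:
After op 1 (commit): HEAD=main@D [main=D]
After op 2 (branch): HEAD=main@D [dev=D main=D]
After op 3 (commit): HEAD=main@L [dev=D main=L]
After op 4 (reset): HEAD=main@D [dev=D main=D]
After op 5 (checkout): HEAD=dev@D [dev=D main=D]
After op 6 (checkout): HEAD=main@D [dev=D main=D]
After op 7 (reset): HEAD=main@L [dev=D main=L]
After op 8 (merge): HEAD=main@H [dev=D main=H]
After op 9 (commit): HEAD=main@F [dev=D main=F]
After op 10 (branch): HEAD=main@F [dev=D feat=F main=F]
commit A: parents=[]
commit D: parents=['A']
commit F: parents=['H']
commit H: parents=['L', 'D']
commit L: parents=['D']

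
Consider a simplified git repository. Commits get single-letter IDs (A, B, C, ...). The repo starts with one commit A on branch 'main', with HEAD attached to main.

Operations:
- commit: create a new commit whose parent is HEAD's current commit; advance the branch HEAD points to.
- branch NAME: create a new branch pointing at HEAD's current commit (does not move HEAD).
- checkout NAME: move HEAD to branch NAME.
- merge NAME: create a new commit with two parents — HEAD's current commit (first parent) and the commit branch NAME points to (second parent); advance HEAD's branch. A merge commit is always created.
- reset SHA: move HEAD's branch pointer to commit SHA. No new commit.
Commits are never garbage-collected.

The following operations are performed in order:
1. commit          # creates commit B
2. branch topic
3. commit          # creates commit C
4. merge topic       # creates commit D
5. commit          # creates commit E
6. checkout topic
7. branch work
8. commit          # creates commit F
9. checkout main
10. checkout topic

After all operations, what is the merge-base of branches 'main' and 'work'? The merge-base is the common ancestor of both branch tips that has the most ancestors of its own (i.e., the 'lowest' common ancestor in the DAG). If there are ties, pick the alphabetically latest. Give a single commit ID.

Answer: B

Derivation:
After op 1 (commit): HEAD=main@B [main=B]
After op 2 (branch): HEAD=main@B [main=B topic=B]
After op 3 (commit): HEAD=main@C [main=C topic=B]
After op 4 (merge): HEAD=main@D [main=D topic=B]
After op 5 (commit): HEAD=main@E [main=E topic=B]
After op 6 (checkout): HEAD=topic@B [main=E topic=B]
After op 7 (branch): HEAD=topic@B [main=E topic=B work=B]
After op 8 (commit): HEAD=topic@F [main=E topic=F work=B]
After op 9 (checkout): HEAD=main@E [main=E topic=F work=B]
After op 10 (checkout): HEAD=topic@F [main=E topic=F work=B]
ancestors(main=E): ['A', 'B', 'C', 'D', 'E']
ancestors(work=B): ['A', 'B']
common: ['A', 'B']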